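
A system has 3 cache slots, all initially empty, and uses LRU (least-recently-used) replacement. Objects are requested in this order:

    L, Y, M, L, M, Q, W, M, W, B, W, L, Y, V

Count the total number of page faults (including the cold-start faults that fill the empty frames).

L → miss, frames [L]
Y → miss, frames [L, Y]
M → miss, frames [L, Y, M]
L → hit
M → hit
Q → miss, evict Y, frames [L, M, Q]
W → miss, evict L, frames [M, Q, W]
M → hit
W → hit
B → miss, evict Q, frames [M, W, B]
W → hit
L → miss, evict M, frames [B, W, L]
Y → miss, evict B, frames [W, L, Y]
V → miss, evict W, frames [L, Y, V]
Page faults: 9.

9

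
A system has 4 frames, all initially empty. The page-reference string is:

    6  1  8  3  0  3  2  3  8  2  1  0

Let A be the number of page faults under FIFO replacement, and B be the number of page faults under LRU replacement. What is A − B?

-1

Under FIFO: F F F F F . F . . . F . → 7 faults.
Under LRU: F F F F F . F . . . F F → 8 faults.
A − B = 7 − 8 = -1.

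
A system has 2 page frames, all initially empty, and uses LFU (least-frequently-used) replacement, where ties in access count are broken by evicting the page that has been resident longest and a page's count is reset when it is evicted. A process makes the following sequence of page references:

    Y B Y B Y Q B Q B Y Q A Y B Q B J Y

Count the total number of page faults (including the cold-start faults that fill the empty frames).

12

Y → fault, frames (Y)
B → fault, frames (Y B)
Y → hit
B → hit
Y → hit
Q → fault, evict B, frames (Y Q)
B → fault, evict Q, frames (Y B)
Q → fault, evict B, frames (Y Q)
B → fault, evict Q, frames (Y B)
Y → hit
Q → fault, evict B, frames (Y Q)
A → fault, evict Q, frames (Y A)
Y → hit
B → fault, evict A, frames (Y B)
Q → fault, evict B, frames (Y Q)
B → fault, evict Q, frames (Y B)
J → fault, evict B, frames (Y J)
Y → hit
Page faults: 12.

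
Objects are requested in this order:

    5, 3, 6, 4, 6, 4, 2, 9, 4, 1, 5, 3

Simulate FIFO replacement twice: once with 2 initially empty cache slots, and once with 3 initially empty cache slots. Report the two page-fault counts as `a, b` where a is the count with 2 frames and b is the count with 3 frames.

2 frames: F F F F . . F F F F F F → 10 faults.
3 frames: F F F F . . F F . F F F → 9 faults.
9 < 10: adding a frame reduced faults, as is typical.

10, 9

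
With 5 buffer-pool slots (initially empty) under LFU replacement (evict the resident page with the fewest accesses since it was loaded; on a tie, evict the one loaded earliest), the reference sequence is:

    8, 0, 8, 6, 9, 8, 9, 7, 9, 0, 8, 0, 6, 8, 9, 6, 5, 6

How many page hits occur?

12

8 → fault, frames (8)
0 → fault, frames (8 0)
8 → hit
6 → fault, frames (8 0 6)
9 → fault, frames (8 0 6 9)
8 → hit
9 → hit
7 → fault, frames (8 0 6 9 7)
9 → hit
0 → hit
8 → hit
0 → hit
6 → hit
8 → hit
9 → hit
6 → hit
5 → fault, evict 7, frames (8 0 6 9 5)
6 → hit
Hits: 12.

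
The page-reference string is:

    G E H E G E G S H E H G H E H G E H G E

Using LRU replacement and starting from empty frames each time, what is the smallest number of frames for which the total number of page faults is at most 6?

4

f=1: 20 faults
f=2: 14 faults
f=3: 7 faults
f=4: 4 faults
Smallest f with faults ≤ 6 is 4.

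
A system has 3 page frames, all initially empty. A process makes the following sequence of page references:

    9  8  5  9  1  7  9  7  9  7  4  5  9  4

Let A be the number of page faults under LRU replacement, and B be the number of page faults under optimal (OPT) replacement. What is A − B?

Under LRU: F F F . F F . . . . F F F . → 8 faults.
Under OPT: F F F . F F . . . . F . . . → 6 faults.
A − B = 8 − 6 = 2.

2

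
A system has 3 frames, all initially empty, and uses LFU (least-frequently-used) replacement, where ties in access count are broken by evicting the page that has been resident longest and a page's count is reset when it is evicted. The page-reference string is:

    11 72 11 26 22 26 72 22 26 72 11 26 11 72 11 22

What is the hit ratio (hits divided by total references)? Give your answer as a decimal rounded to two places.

11 -> fault, frames [11]
72 -> fault, frames [11, 72]
11 -> hit
26 -> fault, frames [11, 72, 26]
22 -> fault, evict 72, frames [11, 26, 22]
26 -> hit
72 -> fault, evict 22, frames [11, 26, 72]
22 -> fault, evict 72, frames [11, 26, 22]
26 -> hit
72 -> fault, evict 22, frames [11, 26, 72]
11 -> hit
26 -> hit
11 -> hit
72 -> hit
11 -> hit
22 -> fault, evict 72, frames [11, 26, 22]
Hits: 8 of 16 references → 8/16 = 0.5000.

0.50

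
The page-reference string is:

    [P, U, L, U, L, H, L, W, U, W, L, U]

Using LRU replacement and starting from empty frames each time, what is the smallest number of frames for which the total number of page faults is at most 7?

f=1: 12 faults
f=2: 8 faults
f=3: 6 faults
f=4: 5 faults
f=5: 5 faults
Smallest f with faults ≤ 7 is 3.

3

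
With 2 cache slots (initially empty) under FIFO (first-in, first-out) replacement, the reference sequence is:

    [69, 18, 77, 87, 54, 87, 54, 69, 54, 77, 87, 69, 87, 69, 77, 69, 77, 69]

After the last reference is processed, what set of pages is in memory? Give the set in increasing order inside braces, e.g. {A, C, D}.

69: fault, frames [69]
18: fault, frames [69, 18]
77: fault, evict 69, frames [18, 77]
87: fault, evict 18, frames [77, 87]
54: fault, evict 77, frames [87, 54]
87: hit
54: hit
69: fault, evict 87, frames [54, 69]
54: hit
77: fault, evict 54, frames [69, 77]
87: fault, evict 69, frames [77, 87]
69: fault, evict 77, frames [87, 69]
87: hit
69: hit
77: fault, evict 87, frames [69, 77]
69: hit
77: hit
69: hit

{69, 77}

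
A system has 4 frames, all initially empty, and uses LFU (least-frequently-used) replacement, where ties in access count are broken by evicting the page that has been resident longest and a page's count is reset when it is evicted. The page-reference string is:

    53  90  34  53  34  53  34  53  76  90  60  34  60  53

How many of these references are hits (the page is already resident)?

9

53: miss, frames (53)
90: miss, frames (53 90)
34: miss, frames (53 90 34)
53: hit
34: hit
53: hit
34: hit
53: hit
76: miss, frames (53 90 34 76)
90: hit
60: miss, evict 76, frames (53 90 34 60)
34: hit
60: hit
53: hit
Hits: 9.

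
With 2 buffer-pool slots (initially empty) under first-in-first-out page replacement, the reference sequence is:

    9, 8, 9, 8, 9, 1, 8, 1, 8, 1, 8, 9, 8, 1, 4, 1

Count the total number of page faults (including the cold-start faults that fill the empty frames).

7

9: miss, frames (9)
8: miss, frames (9 8)
9: hit
8: hit
9: hit
1: miss, evict 9, frames (8 1)
8: hit
1: hit
8: hit
1: hit
8: hit
9: miss, evict 8, frames (1 9)
8: miss, evict 1, frames (9 8)
1: miss, evict 9, frames (8 1)
4: miss, evict 8, frames (1 4)
1: hit
Page faults: 7.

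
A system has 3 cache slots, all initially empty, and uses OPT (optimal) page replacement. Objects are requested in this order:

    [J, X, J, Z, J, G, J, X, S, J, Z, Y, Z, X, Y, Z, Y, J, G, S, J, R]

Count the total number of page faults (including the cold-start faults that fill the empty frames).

11

J -> fault, frames [J]
X -> fault, frames [J, X]
J -> hit
Z -> fault, frames [J, X, Z]
J -> hit
G -> fault, evict Z, frames [J, X, G]
J -> hit
X -> hit
S -> fault, evict G, frames [J, X, S]
J -> hit
Z -> fault, evict S, frames [J, X, Z]
Y -> fault, evict J, frames [X, Z, Y]
Z -> hit
X -> hit
Y -> hit
Z -> hit
Y -> hit
J -> fault, evict Y, frames [X, Z, J]
G -> fault, evict Z, frames [X, J, G]
S -> fault, evict G, frames [X, J, S]
J -> hit
R -> fault, evict S, frames [X, J, R]
Page faults: 11.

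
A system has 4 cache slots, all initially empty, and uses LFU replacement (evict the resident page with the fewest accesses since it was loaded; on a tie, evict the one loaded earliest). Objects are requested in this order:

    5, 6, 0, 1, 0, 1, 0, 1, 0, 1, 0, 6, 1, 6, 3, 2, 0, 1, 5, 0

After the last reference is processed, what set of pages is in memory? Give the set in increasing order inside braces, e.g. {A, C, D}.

{0, 1, 5, 6}

5 -> fault, frames [5]
6 -> fault, frames [5, 6]
0 -> fault, frames [5, 6, 0]
1 -> fault, frames [5, 6, 0, 1]
0 -> hit
1 -> hit
0 -> hit
1 -> hit
0 -> hit
1 -> hit
0 -> hit
6 -> hit
1 -> hit
6 -> hit
3 -> fault, evict 5, frames [6, 0, 1, 3]
2 -> fault, evict 3, frames [6, 0, 1, 2]
0 -> hit
1 -> hit
5 -> fault, evict 2, frames [6, 0, 1, 5]
0 -> hit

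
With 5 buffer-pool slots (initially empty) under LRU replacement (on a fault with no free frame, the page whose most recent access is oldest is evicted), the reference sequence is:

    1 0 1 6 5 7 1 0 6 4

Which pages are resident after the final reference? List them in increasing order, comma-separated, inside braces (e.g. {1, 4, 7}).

1 -> fault, frames (1)
0 -> fault, frames (1 0)
1 -> hit
6 -> fault, frames (0 1 6)
5 -> fault, frames (0 1 6 5)
7 -> fault, frames (0 1 6 5 7)
1 -> hit
0 -> hit
6 -> hit
4 -> fault, evict 5, frames (7 1 0 6 4)

{0, 1, 4, 6, 7}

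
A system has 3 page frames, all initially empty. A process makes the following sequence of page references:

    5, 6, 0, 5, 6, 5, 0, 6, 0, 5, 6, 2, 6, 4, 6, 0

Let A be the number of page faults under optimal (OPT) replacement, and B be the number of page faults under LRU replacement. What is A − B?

Under OPT: F F F . . . . . . . . F . F . . → 5 faults.
Under LRU: F F F . . . . . . . . F . F . F → 6 faults.
A − B = 5 − 6 = -1.

-1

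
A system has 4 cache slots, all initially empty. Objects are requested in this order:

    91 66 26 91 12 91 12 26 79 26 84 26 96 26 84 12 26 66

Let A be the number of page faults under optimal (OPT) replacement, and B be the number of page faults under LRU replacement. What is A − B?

Under OPT: F F F . F . . . F . F . F . . . . F → 8 faults.
Under LRU: F F F . F . . . F . F . F . . F . F → 9 faults.
A − B = 8 − 9 = -1.

-1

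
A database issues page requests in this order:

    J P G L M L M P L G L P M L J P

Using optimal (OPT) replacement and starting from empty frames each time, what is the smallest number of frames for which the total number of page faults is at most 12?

2

f=1: 16 faults
f=2: 11 faults
f=3: 8 faults
f=4: 6 faults
f=5: 5 faults
Smallest f with faults ≤ 12 is 2.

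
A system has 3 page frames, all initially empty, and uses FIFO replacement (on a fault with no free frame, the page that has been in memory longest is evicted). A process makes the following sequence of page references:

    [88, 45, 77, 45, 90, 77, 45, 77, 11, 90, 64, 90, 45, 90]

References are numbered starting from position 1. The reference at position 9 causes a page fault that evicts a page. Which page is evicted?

45

pos 1: 88 → fault, frames {88}
pos 2: 45 → fault, frames {88,45}
pos 3: 77 → fault, frames {88,45,77}
pos 4: 45 → hit
pos 5: 90 → fault, evict 88, frames {45,77,90}
pos 6: 77 → hit
pos 7: 45 → hit
pos 8: 77 → hit
pos 9: 11 → fault, evict 45, frames {77,90,11}
At position 9, page 45 is evicted.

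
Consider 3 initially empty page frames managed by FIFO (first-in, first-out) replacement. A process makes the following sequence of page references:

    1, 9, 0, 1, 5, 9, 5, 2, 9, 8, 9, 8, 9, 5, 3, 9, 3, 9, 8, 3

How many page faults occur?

1 -> fault, frames (1)
9 -> fault, frames (1 9)
0 -> fault, frames (1 9 0)
1 -> hit
5 -> fault, evict 1, frames (9 0 5)
9 -> hit
5 -> hit
2 -> fault, evict 9, frames (0 5 2)
9 -> fault, evict 0, frames (5 2 9)
8 -> fault, evict 5, frames (2 9 8)
9 -> hit
8 -> hit
9 -> hit
5 -> fault, evict 2, frames (9 8 5)
3 -> fault, evict 9, frames (8 5 3)
9 -> fault, evict 8, frames (5 3 9)
3 -> hit
9 -> hit
8 -> fault, evict 5, frames (3 9 8)
3 -> hit
Page faults: 11.

11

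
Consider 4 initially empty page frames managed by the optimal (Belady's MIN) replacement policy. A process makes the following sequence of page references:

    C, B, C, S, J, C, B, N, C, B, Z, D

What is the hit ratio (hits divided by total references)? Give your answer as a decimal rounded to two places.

C: fault, frames (C)
B: fault, frames (C B)
C: hit
S: fault, frames (C B S)
J: fault, frames (C B S J)
C: hit
B: hit
N: fault, evict J, frames (C B S N)
C: hit
B: hit
Z: fault, evict N, frames (C B S Z)
D: fault, evict Z, frames (C B S D)
Hits: 5 of 12 references → 5/12 = 0.4167.

0.42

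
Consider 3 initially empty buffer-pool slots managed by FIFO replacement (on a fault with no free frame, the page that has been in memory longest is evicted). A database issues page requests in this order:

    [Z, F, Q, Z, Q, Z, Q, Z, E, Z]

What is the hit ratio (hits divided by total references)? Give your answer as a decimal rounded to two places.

0.50

Z → miss, frames [Z]
F → miss, frames [Z, F]
Q → miss, frames [Z, F, Q]
Z → hit
Q → hit
Z → hit
Q → hit
Z → hit
E → miss, evict Z, frames [F, Q, E]
Z → miss, evict F, frames [Q, E, Z]
Hits: 5 of 10 references → 5/10 = 0.5000.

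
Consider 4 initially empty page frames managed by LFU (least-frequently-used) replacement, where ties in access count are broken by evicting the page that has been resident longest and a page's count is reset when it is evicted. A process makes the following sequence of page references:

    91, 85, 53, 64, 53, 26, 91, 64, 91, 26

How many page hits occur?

4

91: fault, frames {91}
85: fault, frames {91,85}
53: fault, frames {91,85,53}
64: fault, frames {91,85,53,64}
53: hit
26: fault, evict 91, frames {85,53,64,26}
91: fault, evict 85, frames {53,64,26,91}
64: hit
91: hit
26: hit
Hits: 4.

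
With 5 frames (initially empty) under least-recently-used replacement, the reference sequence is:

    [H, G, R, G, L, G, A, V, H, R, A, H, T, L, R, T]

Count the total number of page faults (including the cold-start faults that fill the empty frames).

10

H → fault, frames [H]
G → fault, frames [H, G]
R → fault, frames [H, G, R]
G → hit
L → fault, frames [H, R, G, L]
G → hit
A → fault, frames [H, R, L, G, A]
V → fault, evict H, frames [R, L, G, A, V]
H → fault, evict R, frames [L, G, A, V, H]
R → fault, evict L, frames [G, A, V, H, R]
A → hit
H → hit
T → fault, evict G, frames [V, R, A, H, T]
L → fault, evict V, frames [R, A, H, T, L]
R → hit
T → hit
Page faults: 10.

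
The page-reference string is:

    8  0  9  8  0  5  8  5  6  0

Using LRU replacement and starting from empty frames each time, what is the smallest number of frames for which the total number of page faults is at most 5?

f=1: 10 faults
f=2: 9 faults
f=3: 6 faults
f=4: 5 faults
f=5: 5 faults
Smallest f with faults ≤ 5 is 4.

4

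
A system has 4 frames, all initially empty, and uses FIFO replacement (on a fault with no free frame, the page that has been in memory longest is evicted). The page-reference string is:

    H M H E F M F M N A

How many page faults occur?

H -> miss, frames [H]
M -> miss, frames [H, M]
H -> hit
E -> miss, frames [H, M, E]
F -> miss, frames [H, M, E, F]
M -> hit
F -> hit
M -> hit
N -> miss, evict H, frames [M, E, F, N]
A -> miss, evict M, frames [E, F, N, A]
Page faults: 6.

6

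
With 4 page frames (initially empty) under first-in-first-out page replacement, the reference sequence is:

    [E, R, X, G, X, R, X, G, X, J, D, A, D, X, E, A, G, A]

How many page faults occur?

10

E: miss, frames (E)
R: miss, frames (E R)
X: miss, frames (E R X)
G: miss, frames (E R X G)
X: hit
R: hit
X: hit
G: hit
X: hit
J: miss, evict E, frames (R X G J)
D: miss, evict R, frames (X G J D)
A: miss, evict X, frames (G J D A)
D: hit
X: miss, evict G, frames (J D A X)
E: miss, evict J, frames (D A X E)
A: hit
G: miss, evict D, frames (A X E G)
A: hit
Page faults: 10.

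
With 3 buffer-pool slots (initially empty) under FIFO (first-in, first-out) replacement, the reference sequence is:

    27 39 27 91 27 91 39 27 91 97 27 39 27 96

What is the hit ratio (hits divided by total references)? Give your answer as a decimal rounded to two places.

27 -> miss, frames {27}
39 -> miss, frames {27,39}
27 -> hit
91 -> miss, frames {27,39,91}
27 -> hit
91 -> hit
39 -> hit
27 -> hit
91 -> hit
97 -> miss, evict 27, frames {39,91,97}
27 -> miss, evict 39, frames {91,97,27}
39 -> miss, evict 91, frames {97,27,39}
27 -> hit
96 -> miss, evict 97, frames {27,39,96}
Hits: 7 of 14 references → 7/14 = 0.5000.

0.50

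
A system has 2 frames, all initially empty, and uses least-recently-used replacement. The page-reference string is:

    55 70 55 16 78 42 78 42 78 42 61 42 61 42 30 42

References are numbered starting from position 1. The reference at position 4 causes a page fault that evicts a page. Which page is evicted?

70

pos 1: 55 → miss, frames {55}
pos 2: 70 → miss, frames {55,70}
pos 3: 55 → hit
pos 4: 16 → miss, evict 70, frames {55,16}
At position 4, page 70 is evicted.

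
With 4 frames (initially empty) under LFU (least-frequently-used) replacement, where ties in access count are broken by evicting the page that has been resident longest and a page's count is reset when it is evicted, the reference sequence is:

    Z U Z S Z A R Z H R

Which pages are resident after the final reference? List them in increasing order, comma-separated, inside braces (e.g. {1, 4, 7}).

Z → fault, frames {Z}
U → fault, frames {Z,U}
Z → hit
S → fault, frames {Z,U,S}
Z → hit
A → fault, frames {Z,U,S,A}
R → fault, evict U, frames {Z,S,A,R}
Z → hit
H → fault, evict S, frames {Z,A,R,H}
R → hit

{A, H, R, Z}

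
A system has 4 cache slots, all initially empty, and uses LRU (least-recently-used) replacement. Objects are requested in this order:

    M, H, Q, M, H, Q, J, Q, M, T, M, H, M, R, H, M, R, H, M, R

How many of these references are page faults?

7

M -> miss, frames (M)
H -> miss, frames (M H)
Q -> miss, frames (M H Q)
M -> hit
H -> hit
Q -> hit
J -> miss, frames (M H Q J)
Q -> hit
M -> hit
T -> miss, evict H, frames (J Q M T)
M -> hit
H -> miss, evict J, frames (Q T M H)
M -> hit
R -> miss, evict Q, frames (T H M R)
H -> hit
M -> hit
R -> hit
H -> hit
M -> hit
R -> hit
Page faults: 7.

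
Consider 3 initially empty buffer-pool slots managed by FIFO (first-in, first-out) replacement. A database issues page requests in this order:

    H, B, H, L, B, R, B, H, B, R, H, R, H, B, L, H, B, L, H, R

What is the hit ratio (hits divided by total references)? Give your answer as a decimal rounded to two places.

0.60

H -> miss, frames [H]
B -> miss, frames [H, B]
H -> hit
L -> miss, frames [H, B, L]
B -> hit
R -> miss, evict H, frames [B, L, R]
B -> hit
H -> miss, evict B, frames [L, R, H]
B -> miss, evict L, frames [R, H, B]
R -> hit
H -> hit
R -> hit
H -> hit
B -> hit
L -> miss, evict R, frames [H, B, L]
H -> hit
B -> hit
L -> hit
H -> hit
R -> miss, evict H, frames [B, L, R]
Hits: 12 of 20 references → 12/20 = 0.6000.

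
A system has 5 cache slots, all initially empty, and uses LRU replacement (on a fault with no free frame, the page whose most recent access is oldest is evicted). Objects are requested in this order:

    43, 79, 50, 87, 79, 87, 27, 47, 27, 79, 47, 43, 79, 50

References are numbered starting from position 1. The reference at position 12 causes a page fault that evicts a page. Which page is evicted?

50

pos 1: 43 -> miss, frames [43]
pos 2: 79 -> miss, frames [43, 79]
pos 3: 50 -> miss, frames [43, 79, 50]
pos 4: 87 -> miss, frames [43, 79, 50, 87]
pos 5: 79 -> hit
pos 6: 87 -> hit
pos 7: 27 -> miss, frames [43, 50, 79, 87, 27]
pos 8: 47 -> miss, evict 43, frames [50, 79, 87, 27, 47]
pos 9: 27 -> hit
pos 10: 79 -> hit
pos 11: 47 -> hit
pos 12: 43 -> miss, evict 50, frames [87, 27, 79, 47, 43]
At position 12, page 50 is evicted.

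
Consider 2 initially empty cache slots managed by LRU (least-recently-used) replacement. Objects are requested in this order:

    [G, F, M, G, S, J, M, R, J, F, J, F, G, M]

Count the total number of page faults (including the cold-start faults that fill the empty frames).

G → fault, frames {G}
F → fault, frames {G,F}
M → fault, evict G, frames {F,M}
G → fault, evict F, frames {M,G}
S → fault, evict M, frames {G,S}
J → fault, evict G, frames {S,J}
M → fault, evict S, frames {J,M}
R → fault, evict J, frames {M,R}
J → fault, evict M, frames {R,J}
F → fault, evict R, frames {J,F}
J → hit
F → hit
G → fault, evict J, frames {F,G}
M → fault, evict F, frames {G,M}
Page faults: 12.

12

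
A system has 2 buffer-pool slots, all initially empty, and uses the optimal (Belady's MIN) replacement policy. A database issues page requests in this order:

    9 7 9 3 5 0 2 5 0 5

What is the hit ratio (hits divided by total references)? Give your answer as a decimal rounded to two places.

0.30

9 -> miss, frames {9}
7 -> miss, frames {9,7}
9 -> hit
3 -> miss, evict 7, frames {9,3}
5 -> miss, evict 3, frames {9,5}
0 -> miss, evict 9, frames {5,0}
2 -> miss, evict 0, frames {5,2}
5 -> hit
0 -> miss, evict 2, frames {5,0}
5 -> hit
Hits: 3 of 10 references → 3/10 = 0.3000.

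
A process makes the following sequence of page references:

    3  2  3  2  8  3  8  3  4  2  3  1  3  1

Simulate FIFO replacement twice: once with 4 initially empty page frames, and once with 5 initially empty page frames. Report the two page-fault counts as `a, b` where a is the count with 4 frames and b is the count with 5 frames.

6, 5

4 frames: F F . . F . . . F . . F F . → 6 faults.
5 frames: F F . . F . . . F . . F . . → 5 faults.
5 < 6: adding a frame reduced faults, as is typical.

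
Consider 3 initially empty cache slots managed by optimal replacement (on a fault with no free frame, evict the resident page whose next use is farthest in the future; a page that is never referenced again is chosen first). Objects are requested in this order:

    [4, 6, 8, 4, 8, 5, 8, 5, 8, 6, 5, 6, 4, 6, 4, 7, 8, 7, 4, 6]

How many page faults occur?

4 → miss, frames (4)
6 → miss, frames (4 6)
8 → miss, frames (4 6 8)
4 → hit
8 → hit
5 → miss, evict 4, frames (6 8 5)
8 → hit
5 → hit
8 → hit
6 → hit
5 → hit
6 → hit
4 → miss, evict 5, frames (6 8 4)
6 → hit
4 → hit
7 → miss, evict 6, frames (8 4 7)
8 → hit
7 → hit
4 → hit
6 → miss, evict 7, frames (8 4 6)
Page faults: 7.

7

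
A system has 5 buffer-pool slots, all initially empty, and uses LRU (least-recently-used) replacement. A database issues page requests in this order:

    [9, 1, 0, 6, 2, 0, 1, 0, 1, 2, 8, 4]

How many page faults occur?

7

9 → fault, frames [9]
1 → fault, frames [9, 1]
0 → fault, frames [9, 1, 0]
6 → fault, frames [9, 1, 0, 6]
2 → fault, frames [9, 1, 0, 6, 2]
0 → hit
1 → hit
0 → hit
1 → hit
2 → hit
8 → fault, evict 9, frames [6, 0, 1, 2, 8]
4 → fault, evict 6, frames [0, 1, 2, 8, 4]
Page faults: 7.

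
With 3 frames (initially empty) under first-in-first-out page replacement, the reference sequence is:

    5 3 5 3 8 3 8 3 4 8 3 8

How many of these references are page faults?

4

5: miss, frames {5}
3: miss, frames {5,3}
5: hit
3: hit
8: miss, frames {5,3,8}
3: hit
8: hit
3: hit
4: miss, evict 5, frames {3,8,4}
8: hit
3: hit
8: hit
Page faults: 4.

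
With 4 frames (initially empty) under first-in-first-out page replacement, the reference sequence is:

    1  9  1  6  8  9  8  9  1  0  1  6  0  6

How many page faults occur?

6

1: fault, frames [1]
9: fault, frames [1, 9]
1: hit
6: fault, frames [1, 9, 6]
8: fault, frames [1, 9, 6, 8]
9: hit
8: hit
9: hit
1: hit
0: fault, evict 1, frames [9, 6, 8, 0]
1: fault, evict 9, frames [6, 8, 0, 1]
6: hit
0: hit
6: hit
Page faults: 6.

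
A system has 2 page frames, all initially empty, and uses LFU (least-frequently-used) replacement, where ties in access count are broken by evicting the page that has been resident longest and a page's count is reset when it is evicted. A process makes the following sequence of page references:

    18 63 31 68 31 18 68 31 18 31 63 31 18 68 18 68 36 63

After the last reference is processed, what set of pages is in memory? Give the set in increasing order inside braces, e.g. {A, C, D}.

{31, 63}

18 -> miss, frames [18]
63 -> miss, frames [18, 63]
31 -> miss, evict 18, frames [63, 31]
68 -> miss, evict 63, frames [31, 68]
31 -> hit
18 -> miss, evict 68, frames [31, 18]
68 -> miss, evict 18, frames [31, 68]
31 -> hit
18 -> miss, evict 68, frames [31, 18]
31 -> hit
63 -> miss, evict 18, frames [31, 63]
31 -> hit
18 -> miss, evict 63, frames [31, 18]
68 -> miss, evict 18, frames [31, 68]
18 -> miss, evict 68, frames [31, 18]
68 -> miss, evict 18, frames [31, 68]
36 -> miss, evict 68, frames [31, 36]
63 -> miss, evict 36, frames [31, 63]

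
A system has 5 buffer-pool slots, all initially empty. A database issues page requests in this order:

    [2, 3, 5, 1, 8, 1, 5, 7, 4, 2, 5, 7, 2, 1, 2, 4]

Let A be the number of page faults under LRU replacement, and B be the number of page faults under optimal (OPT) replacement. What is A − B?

1

Under LRU: F F F F F . . F F F . . . . . . → 8 faults.
Under OPT: F F F F F . . F F . . . . . . . → 7 faults.
A − B = 8 − 7 = 1.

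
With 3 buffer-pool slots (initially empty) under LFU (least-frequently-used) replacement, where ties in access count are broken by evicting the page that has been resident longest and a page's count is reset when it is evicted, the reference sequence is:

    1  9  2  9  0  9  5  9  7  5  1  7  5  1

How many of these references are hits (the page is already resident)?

5

1 -> fault, frames [1]
9 -> fault, frames [1, 9]
2 -> fault, frames [1, 9, 2]
9 -> hit
0 -> fault, evict 1, frames [9, 2, 0]
9 -> hit
5 -> fault, evict 2, frames [9, 0, 5]
9 -> hit
7 -> fault, evict 0, frames [9, 5, 7]
5 -> hit
1 -> fault, evict 7, frames [9, 5, 1]
7 -> fault, evict 1, frames [9, 5, 7]
5 -> hit
1 -> fault, evict 7, frames [9, 5, 1]
Hits: 5.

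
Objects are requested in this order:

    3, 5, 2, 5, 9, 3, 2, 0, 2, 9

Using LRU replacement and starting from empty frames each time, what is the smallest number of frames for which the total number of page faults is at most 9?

2

f=1: 10 faults
f=2: 8 faults
f=3: 8 faults
f=4: 5 faults
f=5: 5 faults
Smallest f with faults ≤ 9 is 2.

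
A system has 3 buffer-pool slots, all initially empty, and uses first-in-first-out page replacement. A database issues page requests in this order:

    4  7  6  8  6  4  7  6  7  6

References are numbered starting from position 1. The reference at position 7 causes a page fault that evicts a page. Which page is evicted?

6

pos 1: 4 -> miss, frames {4}
pos 2: 7 -> miss, frames {4,7}
pos 3: 6 -> miss, frames {4,7,6}
pos 4: 8 -> miss, evict 4, frames {7,6,8}
pos 5: 6 -> hit
pos 6: 4 -> miss, evict 7, frames {6,8,4}
pos 7: 7 -> miss, evict 6, frames {8,4,7}
At position 7, page 6 is evicted.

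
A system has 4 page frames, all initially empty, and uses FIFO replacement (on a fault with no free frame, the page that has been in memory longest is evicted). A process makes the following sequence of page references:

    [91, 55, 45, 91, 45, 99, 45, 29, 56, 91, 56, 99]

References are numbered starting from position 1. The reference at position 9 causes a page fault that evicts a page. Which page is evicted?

55

pos 1: 91 → fault, frames {91}
pos 2: 55 → fault, frames {91,55}
pos 3: 45 → fault, frames {91,55,45}
pos 4: 91 → hit
pos 5: 45 → hit
pos 6: 99 → fault, frames {91,55,45,99}
pos 7: 45 → hit
pos 8: 29 → fault, evict 91, frames {55,45,99,29}
pos 9: 56 → fault, evict 55, frames {45,99,29,56}
At position 9, page 55 is evicted.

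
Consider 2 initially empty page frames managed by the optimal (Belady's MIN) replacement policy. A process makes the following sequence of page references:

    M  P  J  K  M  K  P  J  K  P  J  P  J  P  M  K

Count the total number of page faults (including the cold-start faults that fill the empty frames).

M → miss, frames [M]
P → miss, frames [M, P]
J → miss, evict P, frames [M, J]
K → miss, evict J, frames [M, K]
M → hit
K → hit
P → miss, evict M, frames [K, P]
J → miss, evict P, frames [K, J]
K → hit
P → miss, evict K, frames [J, P]
J → hit
P → hit
J → hit
P → hit
M → miss, evict P, frames [J, M]
K → miss, evict M, frames [J, K]
Page faults: 9.

9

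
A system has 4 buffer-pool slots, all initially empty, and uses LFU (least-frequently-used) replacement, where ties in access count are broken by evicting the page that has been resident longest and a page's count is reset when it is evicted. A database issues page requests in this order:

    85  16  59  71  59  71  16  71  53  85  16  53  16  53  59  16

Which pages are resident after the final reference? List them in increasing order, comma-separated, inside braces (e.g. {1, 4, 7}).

{16, 53, 59, 71}

85: miss, frames (85)
16: miss, frames (85 16)
59: miss, frames (85 16 59)
71: miss, frames (85 16 59 71)
59: hit
71: hit
16: hit
71: hit
53: miss, evict 85, frames (16 59 71 53)
85: miss, evict 53, frames (16 59 71 85)
16: hit
53: miss, evict 85, frames (16 59 71 53)
16: hit
53: hit
59: hit
16: hit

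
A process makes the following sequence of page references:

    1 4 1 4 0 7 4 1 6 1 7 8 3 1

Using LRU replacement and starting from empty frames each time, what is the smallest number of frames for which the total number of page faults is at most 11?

f=1: 14 faults
f=2: 11 faults
f=3: 10 faults
f=4: 7 faults
f=5: 7 faults
f=6: 7 faults
f=7: 7 faults
Smallest f with faults ≤ 11 is 2.

2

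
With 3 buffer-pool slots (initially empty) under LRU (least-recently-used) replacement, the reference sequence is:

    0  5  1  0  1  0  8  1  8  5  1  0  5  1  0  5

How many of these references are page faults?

0 -> miss, frames [0]
5 -> miss, frames [0, 5]
1 -> miss, frames [0, 5, 1]
0 -> hit
1 -> hit
0 -> hit
8 -> miss, evict 5, frames [1, 0, 8]
1 -> hit
8 -> hit
5 -> miss, evict 0, frames [1, 8, 5]
1 -> hit
0 -> miss, evict 8, frames [5, 1, 0]
5 -> hit
1 -> hit
0 -> hit
5 -> hit
Page faults: 6.

6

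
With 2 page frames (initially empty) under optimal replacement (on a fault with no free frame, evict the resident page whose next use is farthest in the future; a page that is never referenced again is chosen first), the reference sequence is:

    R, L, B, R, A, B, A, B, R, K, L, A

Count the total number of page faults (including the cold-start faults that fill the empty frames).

R -> miss, frames {R}
L -> miss, frames {R,L}
B -> miss, evict L, frames {R,B}
R -> hit
A -> miss, evict R, frames {B,A}
B -> hit
A -> hit
B -> hit
R -> miss, evict B, frames {A,R}
K -> miss, evict R, frames {A,K}
L -> miss, evict K, frames {A,L}
A -> hit
Page faults: 7.

7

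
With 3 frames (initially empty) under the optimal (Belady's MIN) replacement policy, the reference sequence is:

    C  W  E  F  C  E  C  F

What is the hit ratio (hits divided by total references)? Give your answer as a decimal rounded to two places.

0.50

C -> miss, frames {C}
W -> miss, frames {C,W}
E -> miss, frames {C,W,E}
F -> miss, evict W, frames {C,E,F}
C -> hit
E -> hit
C -> hit
F -> hit
Hits: 4 of 8 references → 4/8 = 0.5000.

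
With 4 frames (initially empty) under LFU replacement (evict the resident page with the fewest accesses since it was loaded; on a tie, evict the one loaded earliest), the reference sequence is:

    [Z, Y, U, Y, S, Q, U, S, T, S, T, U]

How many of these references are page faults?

Z: miss, frames (Z)
Y: miss, frames (Z Y)
U: miss, frames (Z Y U)
Y: hit
S: miss, frames (Z Y U S)
Q: miss, evict Z, frames (Y U S Q)
U: hit
S: hit
T: miss, evict Q, frames (Y U S T)
S: hit
T: hit
U: hit
Page faults: 6.

6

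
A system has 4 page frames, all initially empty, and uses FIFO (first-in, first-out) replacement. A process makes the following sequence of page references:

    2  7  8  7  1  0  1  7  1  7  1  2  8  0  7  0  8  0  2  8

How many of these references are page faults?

8

2 -> miss, frames [2]
7 -> miss, frames [2, 7]
8 -> miss, frames [2, 7, 8]
7 -> hit
1 -> miss, frames [2, 7, 8, 1]
0 -> miss, evict 2, frames [7, 8, 1, 0]
1 -> hit
7 -> hit
1 -> hit
7 -> hit
1 -> hit
2 -> miss, evict 7, frames [8, 1, 0, 2]
8 -> hit
0 -> hit
7 -> miss, evict 8, frames [1, 0, 2, 7]
0 -> hit
8 -> miss, evict 1, frames [0, 2, 7, 8]
0 -> hit
2 -> hit
8 -> hit
Page faults: 8.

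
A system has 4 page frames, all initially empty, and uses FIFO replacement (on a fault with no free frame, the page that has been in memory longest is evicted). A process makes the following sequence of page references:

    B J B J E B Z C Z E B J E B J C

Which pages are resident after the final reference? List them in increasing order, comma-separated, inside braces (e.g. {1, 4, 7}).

B: miss, frames (B)
J: miss, frames (B J)
B: hit
J: hit
E: miss, frames (B J E)
B: hit
Z: miss, frames (B J E Z)
C: miss, evict B, frames (J E Z C)
Z: hit
E: hit
B: miss, evict J, frames (E Z C B)
J: miss, evict E, frames (Z C B J)
E: miss, evict Z, frames (C B J E)
B: hit
J: hit
C: hit

{B, C, E, J}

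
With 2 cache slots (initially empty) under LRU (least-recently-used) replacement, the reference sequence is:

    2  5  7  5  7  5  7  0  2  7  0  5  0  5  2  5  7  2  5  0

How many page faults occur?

2: fault, frames {2}
5: fault, frames {2,5}
7: fault, evict 2, frames {5,7}
5: hit
7: hit
5: hit
7: hit
0: fault, evict 5, frames {7,0}
2: fault, evict 7, frames {0,2}
7: fault, evict 0, frames {2,7}
0: fault, evict 2, frames {7,0}
5: fault, evict 7, frames {0,5}
0: hit
5: hit
2: fault, evict 0, frames {5,2}
5: hit
7: fault, evict 2, frames {5,7}
2: fault, evict 5, frames {7,2}
5: fault, evict 7, frames {2,5}
0: fault, evict 2, frames {5,0}
Page faults: 13.

13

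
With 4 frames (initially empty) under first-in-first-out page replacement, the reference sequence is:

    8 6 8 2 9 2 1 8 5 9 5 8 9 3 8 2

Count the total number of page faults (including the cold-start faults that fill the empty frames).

8: miss, frames {8}
6: miss, frames {8,6}
8: hit
2: miss, frames {8,6,2}
9: miss, frames {8,6,2,9}
2: hit
1: miss, evict 8, frames {6,2,9,1}
8: miss, evict 6, frames {2,9,1,8}
5: miss, evict 2, frames {9,1,8,5}
9: hit
5: hit
8: hit
9: hit
3: miss, evict 9, frames {1,8,5,3}
8: hit
2: miss, evict 1, frames {8,5,3,2}
Page faults: 9.

9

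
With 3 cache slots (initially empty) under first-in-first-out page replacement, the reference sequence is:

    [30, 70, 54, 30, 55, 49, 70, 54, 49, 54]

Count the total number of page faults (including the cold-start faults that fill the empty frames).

7

30: fault, frames [30]
70: fault, frames [30, 70]
54: fault, frames [30, 70, 54]
30: hit
55: fault, evict 30, frames [70, 54, 55]
49: fault, evict 70, frames [54, 55, 49]
70: fault, evict 54, frames [55, 49, 70]
54: fault, evict 55, frames [49, 70, 54]
49: hit
54: hit
Page faults: 7.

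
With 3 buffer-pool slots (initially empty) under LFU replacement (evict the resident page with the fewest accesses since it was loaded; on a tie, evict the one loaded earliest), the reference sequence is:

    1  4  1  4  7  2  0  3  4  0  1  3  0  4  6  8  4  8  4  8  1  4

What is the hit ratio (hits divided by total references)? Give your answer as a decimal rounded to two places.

0.50

1 -> miss, frames {1}
4 -> miss, frames {1,4}
1 -> hit
4 -> hit
7 -> miss, frames {1,4,7}
2 -> miss, evict 7, frames {1,4,2}
0 -> miss, evict 2, frames {1,4,0}
3 -> miss, evict 0, frames {1,4,3}
4 -> hit
0 -> miss, evict 3, frames {1,4,0}
1 -> hit
3 -> miss, evict 0, frames {1,4,3}
0 -> miss, evict 3, frames {1,4,0}
4 -> hit
6 -> miss, evict 0, frames {1,4,6}
8 -> miss, evict 6, frames {1,4,8}
4 -> hit
8 -> hit
4 -> hit
8 -> hit
1 -> hit
4 -> hit
Hits: 11 of 22 references → 11/22 = 0.5000.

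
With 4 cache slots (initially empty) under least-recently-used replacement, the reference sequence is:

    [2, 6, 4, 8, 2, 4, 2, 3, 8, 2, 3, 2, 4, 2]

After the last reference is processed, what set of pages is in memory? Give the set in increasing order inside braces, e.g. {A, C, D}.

{2, 3, 4, 8}

2: miss, frames [2]
6: miss, frames [2, 6]
4: miss, frames [2, 6, 4]
8: miss, frames [2, 6, 4, 8]
2: hit
4: hit
2: hit
3: miss, evict 6, frames [8, 4, 2, 3]
8: hit
2: hit
3: hit
2: hit
4: hit
2: hit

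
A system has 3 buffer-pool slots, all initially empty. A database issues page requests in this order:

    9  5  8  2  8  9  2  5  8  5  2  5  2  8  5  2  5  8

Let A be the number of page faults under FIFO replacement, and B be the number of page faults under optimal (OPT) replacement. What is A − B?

Under FIFO: F F F F . F . F F . F . . . . . . . → 8 faults.
Under OPT: F F F F . . . F . . . . . . . . . . → 5 faults.
A − B = 8 − 5 = 3.

3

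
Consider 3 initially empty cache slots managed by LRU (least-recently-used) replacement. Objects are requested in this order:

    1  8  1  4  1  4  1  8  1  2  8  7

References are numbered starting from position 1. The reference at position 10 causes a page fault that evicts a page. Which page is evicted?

pos 1: 1 → miss, frames {1}
pos 2: 8 → miss, frames {1,8}
pos 3: 1 → hit
pos 4: 4 → miss, frames {8,1,4}
pos 5: 1 → hit
pos 6: 4 → hit
pos 7: 1 → hit
pos 8: 8 → hit
pos 9: 1 → hit
pos 10: 2 → miss, evict 4, frames {8,1,2}
At position 10, page 4 is evicted.

4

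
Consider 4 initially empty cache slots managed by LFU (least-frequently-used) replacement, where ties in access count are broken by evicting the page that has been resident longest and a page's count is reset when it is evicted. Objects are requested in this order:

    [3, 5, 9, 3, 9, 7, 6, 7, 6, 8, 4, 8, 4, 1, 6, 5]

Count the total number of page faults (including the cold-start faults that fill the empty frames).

11

3 -> fault, frames [3]
5 -> fault, frames [3, 5]
9 -> fault, frames [3, 5, 9]
3 -> hit
9 -> hit
7 -> fault, frames [3, 5, 9, 7]
6 -> fault, evict 5, frames [3, 9, 7, 6]
7 -> hit
6 -> hit
8 -> fault, evict 3, frames [9, 7, 6, 8]
4 -> fault, evict 8, frames [9, 7, 6, 4]
8 -> fault, evict 4, frames [9, 7, 6, 8]
4 -> fault, evict 8, frames [9, 7, 6, 4]
1 -> fault, evict 4, frames [9, 7, 6, 1]
6 -> hit
5 -> fault, evict 1, frames [9, 7, 6, 5]
Page faults: 11.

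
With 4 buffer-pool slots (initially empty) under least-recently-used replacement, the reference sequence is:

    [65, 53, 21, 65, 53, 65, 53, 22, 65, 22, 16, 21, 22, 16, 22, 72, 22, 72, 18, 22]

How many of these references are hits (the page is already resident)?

12

65: miss, frames {65}
53: miss, frames {65,53}
21: miss, frames {65,53,21}
65: hit
53: hit
65: hit
53: hit
22: miss, frames {21,65,53,22}
65: hit
22: hit
16: miss, evict 21, frames {53,65,22,16}
21: miss, evict 53, frames {65,22,16,21}
22: hit
16: hit
22: hit
72: miss, evict 65, frames {21,16,22,72}
22: hit
72: hit
18: miss, evict 21, frames {16,22,72,18}
22: hit
Hits: 12.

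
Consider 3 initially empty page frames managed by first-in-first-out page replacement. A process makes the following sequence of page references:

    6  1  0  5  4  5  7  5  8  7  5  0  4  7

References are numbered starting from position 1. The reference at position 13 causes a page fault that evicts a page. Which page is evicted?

pos 1: 6 → fault, frames [6]
pos 2: 1 → fault, frames [6, 1]
pos 3: 0 → fault, frames [6, 1, 0]
pos 4: 5 → fault, evict 6, frames [1, 0, 5]
pos 5: 4 → fault, evict 1, frames [0, 5, 4]
pos 6: 5 → hit
pos 7: 7 → fault, evict 0, frames [5, 4, 7]
pos 8: 5 → hit
pos 9: 8 → fault, evict 5, frames [4, 7, 8]
pos 10: 7 → hit
pos 11: 5 → fault, evict 4, frames [7, 8, 5]
pos 12: 0 → fault, evict 7, frames [8, 5, 0]
pos 13: 4 → fault, evict 8, frames [5, 0, 4]
At position 13, page 8 is evicted.

8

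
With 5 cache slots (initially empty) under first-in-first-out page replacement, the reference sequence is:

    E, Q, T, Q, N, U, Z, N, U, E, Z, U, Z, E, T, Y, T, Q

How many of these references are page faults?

E → fault, frames {E}
Q → fault, frames {E,Q}
T → fault, frames {E,Q,T}
Q → hit
N → fault, frames {E,Q,T,N}
U → fault, frames {E,Q,T,N,U}
Z → fault, evict E, frames {Q,T,N,U,Z}
N → hit
U → hit
E → fault, evict Q, frames {T,N,U,Z,E}
Z → hit
U → hit
Z → hit
E → hit
T → hit
Y → fault, evict T, frames {N,U,Z,E,Y}
T → fault, evict N, frames {U,Z,E,Y,T}
Q → fault, evict U, frames {Z,E,Y,T,Q}
Page faults: 10.

10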